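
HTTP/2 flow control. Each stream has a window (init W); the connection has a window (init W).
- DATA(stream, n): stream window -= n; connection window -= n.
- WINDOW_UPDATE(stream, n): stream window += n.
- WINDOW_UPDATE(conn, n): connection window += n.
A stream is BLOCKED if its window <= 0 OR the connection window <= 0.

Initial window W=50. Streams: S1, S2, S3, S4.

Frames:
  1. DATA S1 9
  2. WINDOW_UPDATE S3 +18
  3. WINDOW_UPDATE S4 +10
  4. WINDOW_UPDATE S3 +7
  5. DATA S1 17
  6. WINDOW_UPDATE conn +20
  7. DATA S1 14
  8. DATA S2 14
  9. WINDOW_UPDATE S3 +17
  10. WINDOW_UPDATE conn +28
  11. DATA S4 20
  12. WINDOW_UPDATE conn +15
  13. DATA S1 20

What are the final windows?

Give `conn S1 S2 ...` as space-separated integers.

Op 1: conn=41 S1=41 S2=50 S3=50 S4=50 blocked=[]
Op 2: conn=41 S1=41 S2=50 S3=68 S4=50 blocked=[]
Op 3: conn=41 S1=41 S2=50 S3=68 S4=60 blocked=[]
Op 4: conn=41 S1=41 S2=50 S3=75 S4=60 blocked=[]
Op 5: conn=24 S1=24 S2=50 S3=75 S4=60 blocked=[]
Op 6: conn=44 S1=24 S2=50 S3=75 S4=60 blocked=[]
Op 7: conn=30 S1=10 S2=50 S3=75 S4=60 blocked=[]
Op 8: conn=16 S1=10 S2=36 S3=75 S4=60 blocked=[]
Op 9: conn=16 S1=10 S2=36 S3=92 S4=60 blocked=[]
Op 10: conn=44 S1=10 S2=36 S3=92 S4=60 blocked=[]
Op 11: conn=24 S1=10 S2=36 S3=92 S4=40 blocked=[]
Op 12: conn=39 S1=10 S2=36 S3=92 S4=40 blocked=[]
Op 13: conn=19 S1=-10 S2=36 S3=92 S4=40 blocked=[1]

Answer: 19 -10 36 92 40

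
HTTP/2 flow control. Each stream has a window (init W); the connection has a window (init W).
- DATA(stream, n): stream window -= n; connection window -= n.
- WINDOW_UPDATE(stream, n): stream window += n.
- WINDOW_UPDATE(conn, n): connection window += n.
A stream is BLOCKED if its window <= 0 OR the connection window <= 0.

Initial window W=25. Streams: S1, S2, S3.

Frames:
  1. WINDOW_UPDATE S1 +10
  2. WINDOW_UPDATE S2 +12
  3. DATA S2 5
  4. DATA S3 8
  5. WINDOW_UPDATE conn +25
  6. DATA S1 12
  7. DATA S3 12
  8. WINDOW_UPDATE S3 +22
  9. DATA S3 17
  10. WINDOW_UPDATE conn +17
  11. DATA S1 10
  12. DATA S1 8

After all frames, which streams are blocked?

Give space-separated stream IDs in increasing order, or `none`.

Op 1: conn=25 S1=35 S2=25 S3=25 blocked=[]
Op 2: conn=25 S1=35 S2=37 S3=25 blocked=[]
Op 3: conn=20 S1=35 S2=32 S3=25 blocked=[]
Op 4: conn=12 S1=35 S2=32 S3=17 blocked=[]
Op 5: conn=37 S1=35 S2=32 S3=17 blocked=[]
Op 6: conn=25 S1=23 S2=32 S3=17 blocked=[]
Op 7: conn=13 S1=23 S2=32 S3=5 blocked=[]
Op 8: conn=13 S1=23 S2=32 S3=27 blocked=[]
Op 9: conn=-4 S1=23 S2=32 S3=10 blocked=[1, 2, 3]
Op 10: conn=13 S1=23 S2=32 S3=10 blocked=[]
Op 11: conn=3 S1=13 S2=32 S3=10 blocked=[]
Op 12: conn=-5 S1=5 S2=32 S3=10 blocked=[1, 2, 3]

Answer: S1 S2 S3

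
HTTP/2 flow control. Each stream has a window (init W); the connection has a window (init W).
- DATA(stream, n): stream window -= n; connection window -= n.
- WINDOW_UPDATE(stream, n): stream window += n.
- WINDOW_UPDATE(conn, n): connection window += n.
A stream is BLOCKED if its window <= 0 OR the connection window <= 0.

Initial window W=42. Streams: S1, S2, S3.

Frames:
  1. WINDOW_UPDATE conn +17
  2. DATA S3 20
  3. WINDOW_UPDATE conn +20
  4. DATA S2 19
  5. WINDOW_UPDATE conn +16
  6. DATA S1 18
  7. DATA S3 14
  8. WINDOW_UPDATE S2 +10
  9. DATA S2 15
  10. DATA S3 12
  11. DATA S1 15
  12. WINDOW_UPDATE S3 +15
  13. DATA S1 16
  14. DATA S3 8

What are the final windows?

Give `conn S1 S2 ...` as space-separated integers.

Answer: -42 -7 18 3

Derivation:
Op 1: conn=59 S1=42 S2=42 S3=42 blocked=[]
Op 2: conn=39 S1=42 S2=42 S3=22 blocked=[]
Op 3: conn=59 S1=42 S2=42 S3=22 blocked=[]
Op 4: conn=40 S1=42 S2=23 S3=22 blocked=[]
Op 5: conn=56 S1=42 S2=23 S3=22 blocked=[]
Op 6: conn=38 S1=24 S2=23 S3=22 blocked=[]
Op 7: conn=24 S1=24 S2=23 S3=8 blocked=[]
Op 8: conn=24 S1=24 S2=33 S3=8 blocked=[]
Op 9: conn=9 S1=24 S2=18 S3=8 blocked=[]
Op 10: conn=-3 S1=24 S2=18 S3=-4 blocked=[1, 2, 3]
Op 11: conn=-18 S1=9 S2=18 S3=-4 blocked=[1, 2, 3]
Op 12: conn=-18 S1=9 S2=18 S3=11 blocked=[1, 2, 3]
Op 13: conn=-34 S1=-7 S2=18 S3=11 blocked=[1, 2, 3]
Op 14: conn=-42 S1=-7 S2=18 S3=3 blocked=[1, 2, 3]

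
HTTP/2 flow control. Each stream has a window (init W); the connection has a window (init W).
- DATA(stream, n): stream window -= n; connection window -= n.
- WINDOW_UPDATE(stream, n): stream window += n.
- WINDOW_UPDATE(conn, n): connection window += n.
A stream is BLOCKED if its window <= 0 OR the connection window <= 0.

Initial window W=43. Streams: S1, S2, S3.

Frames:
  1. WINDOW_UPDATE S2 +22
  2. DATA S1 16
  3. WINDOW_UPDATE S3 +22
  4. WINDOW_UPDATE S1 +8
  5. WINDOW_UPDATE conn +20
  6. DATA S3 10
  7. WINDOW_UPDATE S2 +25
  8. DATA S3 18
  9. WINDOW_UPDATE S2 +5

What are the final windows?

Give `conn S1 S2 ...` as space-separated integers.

Op 1: conn=43 S1=43 S2=65 S3=43 blocked=[]
Op 2: conn=27 S1=27 S2=65 S3=43 blocked=[]
Op 3: conn=27 S1=27 S2=65 S3=65 blocked=[]
Op 4: conn=27 S1=35 S2=65 S3=65 blocked=[]
Op 5: conn=47 S1=35 S2=65 S3=65 blocked=[]
Op 6: conn=37 S1=35 S2=65 S3=55 blocked=[]
Op 7: conn=37 S1=35 S2=90 S3=55 blocked=[]
Op 8: conn=19 S1=35 S2=90 S3=37 blocked=[]
Op 9: conn=19 S1=35 S2=95 S3=37 blocked=[]

Answer: 19 35 95 37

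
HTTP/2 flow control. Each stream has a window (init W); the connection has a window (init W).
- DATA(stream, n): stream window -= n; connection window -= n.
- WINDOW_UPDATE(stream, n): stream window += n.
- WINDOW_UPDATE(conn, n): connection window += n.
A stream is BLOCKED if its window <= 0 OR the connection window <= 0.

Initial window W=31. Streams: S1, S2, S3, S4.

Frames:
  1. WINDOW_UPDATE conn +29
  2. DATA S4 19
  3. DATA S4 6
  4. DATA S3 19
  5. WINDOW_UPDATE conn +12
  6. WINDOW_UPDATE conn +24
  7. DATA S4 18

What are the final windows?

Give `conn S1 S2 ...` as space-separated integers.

Answer: 34 31 31 12 -12

Derivation:
Op 1: conn=60 S1=31 S2=31 S3=31 S4=31 blocked=[]
Op 2: conn=41 S1=31 S2=31 S3=31 S4=12 blocked=[]
Op 3: conn=35 S1=31 S2=31 S3=31 S4=6 blocked=[]
Op 4: conn=16 S1=31 S2=31 S3=12 S4=6 blocked=[]
Op 5: conn=28 S1=31 S2=31 S3=12 S4=6 blocked=[]
Op 6: conn=52 S1=31 S2=31 S3=12 S4=6 blocked=[]
Op 7: conn=34 S1=31 S2=31 S3=12 S4=-12 blocked=[4]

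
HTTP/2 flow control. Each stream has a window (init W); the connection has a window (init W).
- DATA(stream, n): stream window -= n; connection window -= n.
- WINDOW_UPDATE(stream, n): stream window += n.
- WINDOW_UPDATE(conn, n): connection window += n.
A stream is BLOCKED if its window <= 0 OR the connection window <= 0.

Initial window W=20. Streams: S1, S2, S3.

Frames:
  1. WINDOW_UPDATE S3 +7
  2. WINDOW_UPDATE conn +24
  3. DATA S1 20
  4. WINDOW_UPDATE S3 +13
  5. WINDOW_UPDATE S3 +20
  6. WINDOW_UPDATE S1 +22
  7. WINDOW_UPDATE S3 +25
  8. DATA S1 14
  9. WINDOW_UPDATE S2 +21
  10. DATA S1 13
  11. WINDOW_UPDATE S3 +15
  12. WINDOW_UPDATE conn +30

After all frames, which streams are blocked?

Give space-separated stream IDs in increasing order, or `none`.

Answer: S1

Derivation:
Op 1: conn=20 S1=20 S2=20 S3=27 blocked=[]
Op 2: conn=44 S1=20 S2=20 S3=27 blocked=[]
Op 3: conn=24 S1=0 S2=20 S3=27 blocked=[1]
Op 4: conn=24 S1=0 S2=20 S3=40 blocked=[1]
Op 5: conn=24 S1=0 S2=20 S3=60 blocked=[1]
Op 6: conn=24 S1=22 S2=20 S3=60 blocked=[]
Op 7: conn=24 S1=22 S2=20 S3=85 blocked=[]
Op 8: conn=10 S1=8 S2=20 S3=85 blocked=[]
Op 9: conn=10 S1=8 S2=41 S3=85 blocked=[]
Op 10: conn=-3 S1=-5 S2=41 S3=85 blocked=[1, 2, 3]
Op 11: conn=-3 S1=-5 S2=41 S3=100 blocked=[1, 2, 3]
Op 12: conn=27 S1=-5 S2=41 S3=100 blocked=[1]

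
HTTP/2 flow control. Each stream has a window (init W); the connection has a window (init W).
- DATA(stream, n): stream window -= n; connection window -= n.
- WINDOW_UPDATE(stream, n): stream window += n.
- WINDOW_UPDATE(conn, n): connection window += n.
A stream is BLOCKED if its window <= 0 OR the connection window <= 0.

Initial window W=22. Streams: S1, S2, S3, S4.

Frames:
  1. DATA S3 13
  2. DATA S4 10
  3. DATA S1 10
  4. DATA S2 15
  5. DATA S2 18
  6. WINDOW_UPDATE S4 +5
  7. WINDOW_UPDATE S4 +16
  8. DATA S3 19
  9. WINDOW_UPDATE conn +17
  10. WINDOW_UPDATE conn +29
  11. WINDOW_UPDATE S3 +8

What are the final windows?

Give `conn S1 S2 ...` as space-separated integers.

Op 1: conn=9 S1=22 S2=22 S3=9 S4=22 blocked=[]
Op 2: conn=-1 S1=22 S2=22 S3=9 S4=12 blocked=[1, 2, 3, 4]
Op 3: conn=-11 S1=12 S2=22 S3=9 S4=12 blocked=[1, 2, 3, 4]
Op 4: conn=-26 S1=12 S2=7 S3=9 S4=12 blocked=[1, 2, 3, 4]
Op 5: conn=-44 S1=12 S2=-11 S3=9 S4=12 blocked=[1, 2, 3, 4]
Op 6: conn=-44 S1=12 S2=-11 S3=9 S4=17 blocked=[1, 2, 3, 4]
Op 7: conn=-44 S1=12 S2=-11 S3=9 S4=33 blocked=[1, 2, 3, 4]
Op 8: conn=-63 S1=12 S2=-11 S3=-10 S4=33 blocked=[1, 2, 3, 4]
Op 9: conn=-46 S1=12 S2=-11 S3=-10 S4=33 blocked=[1, 2, 3, 4]
Op 10: conn=-17 S1=12 S2=-11 S3=-10 S4=33 blocked=[1, 2, 3, 4]
Op 11: conn=-17 S1=12 S2=-11 S3=-2 S4=33 blocked=[1, 2, 3, 4]

Answer: -17 12 -11 -2 33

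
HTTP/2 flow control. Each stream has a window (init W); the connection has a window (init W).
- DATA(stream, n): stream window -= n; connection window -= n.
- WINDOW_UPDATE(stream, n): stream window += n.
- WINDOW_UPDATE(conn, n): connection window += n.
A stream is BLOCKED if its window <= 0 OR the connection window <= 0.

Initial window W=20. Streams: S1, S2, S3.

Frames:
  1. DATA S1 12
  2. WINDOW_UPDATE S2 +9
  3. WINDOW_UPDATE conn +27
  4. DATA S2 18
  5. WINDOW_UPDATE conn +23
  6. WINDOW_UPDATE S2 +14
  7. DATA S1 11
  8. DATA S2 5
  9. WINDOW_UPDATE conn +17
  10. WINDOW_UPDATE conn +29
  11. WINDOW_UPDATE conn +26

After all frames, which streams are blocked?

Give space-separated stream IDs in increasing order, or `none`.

Op 1: conn=8 S1=8 S2=20 S3=20 blocked=[]
Op 2: conn=8 S1=8 S2=29 S3=20 blocked=[]
Op 3: conn=35 S1=8 S2=29 S3=20 blocked=[]
Op 4: conn=17 S1=8 S2=11 S3=20 blocked=[]
Op 5: conn=40 S1=8 S2=11 S3=20 blocked=[]
Op 6: conn=40 S1=8 S2=25 S3=20 blocked=[]
Op 7: conn=29 S1=-3 S2=25 S3=20 blocked=[1]
Op 8: conn=24 S1=-3 S2=20 S3=20 blocked=[1]
Op 9: conn=41 S1=-3 S2=20 S3=20 blocked=[1]
Op 10: conn=70 S1=-3 S2=20 S3=20 blocked=[1]
Op 11: conn=96 S1=-3 S2=20 S3=20 blocked=[1]

Answer: S1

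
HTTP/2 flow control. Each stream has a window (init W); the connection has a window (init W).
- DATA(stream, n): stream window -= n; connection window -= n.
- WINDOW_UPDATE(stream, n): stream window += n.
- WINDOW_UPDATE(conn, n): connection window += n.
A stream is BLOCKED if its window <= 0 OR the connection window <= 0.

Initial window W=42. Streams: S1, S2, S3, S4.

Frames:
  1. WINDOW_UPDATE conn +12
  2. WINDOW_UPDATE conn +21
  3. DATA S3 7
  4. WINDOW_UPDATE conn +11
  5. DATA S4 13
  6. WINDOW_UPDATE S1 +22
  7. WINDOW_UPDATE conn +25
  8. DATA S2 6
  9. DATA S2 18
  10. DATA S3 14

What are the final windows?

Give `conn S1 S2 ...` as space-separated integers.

Answer: 53 64 18 21 29

Derivation:
Op 1: conn=54 S1=42 S2=42 S3=42 S4=42 blocked=[]
Op 2: conn=75 S1=42 S2=42 S3=42 S4=42 blocked=[]
Op 3: conn=68 S1=42 S2=42 S3=35 S4=42 blocked=[]
Op 4: conn=79 S1=42 S2=42 S3=35 S4=42 blocked=[]
Op 5: conn=66 S1=42 S2=42 S3=35 S4=29 blocked=[]
Op 6: conn=66 S1=64 S2=42 S3=35 S4=29 blocked=[]
Op 7: conn=91 S1=64 S2=42 S3=35 S4=29 blocked=[]
Op 8: conn=85 S1=64 S2=36 S3=35 S4=29 blocked=[]
Op 9: conn=67 S1=64 S2=18 S3=35 S4=29 blocked=[]
Op 10: conn=53 S1=64 S2=18 S3=21 S4=29 blocked=[]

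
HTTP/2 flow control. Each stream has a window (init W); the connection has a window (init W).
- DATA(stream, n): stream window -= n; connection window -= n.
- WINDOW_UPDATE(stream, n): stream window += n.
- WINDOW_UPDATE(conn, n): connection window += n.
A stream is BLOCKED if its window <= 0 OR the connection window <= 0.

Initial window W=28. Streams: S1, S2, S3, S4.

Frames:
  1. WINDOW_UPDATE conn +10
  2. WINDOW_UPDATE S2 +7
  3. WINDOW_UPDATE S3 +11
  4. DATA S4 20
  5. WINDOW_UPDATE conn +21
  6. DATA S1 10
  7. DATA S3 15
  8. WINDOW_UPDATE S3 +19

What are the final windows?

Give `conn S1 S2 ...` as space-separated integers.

Answer: 14 18 35 43 8

Derivation:
Op 1: conn=38 S1=28 S2=28 S3=28 S4=28 blocked=[]
Op 2: conn=38 S1=28 S2=35 S3=28 S4=28 blocked=[]
Op 3: conn=38 S1=28 S2=35 S3=39 S4=28 blocked=[]
Op 4: conn=18 S1=28 S2=35 S3=39 S4=8 blocked=[]
Op 5: conn=39 S1=28 S2=35 S3=39 S4=8 blocked=[]
Op 6: conn=29 S1=18 S2=35 S3=39 S4=8 blocked=[]
Op 7: conn=14 S1=18 S2=35 S3=24 S4=8 blocked=[]
Op 8: conn=14 S1=18 S2=35 S3=43 S4=8 blocked=[]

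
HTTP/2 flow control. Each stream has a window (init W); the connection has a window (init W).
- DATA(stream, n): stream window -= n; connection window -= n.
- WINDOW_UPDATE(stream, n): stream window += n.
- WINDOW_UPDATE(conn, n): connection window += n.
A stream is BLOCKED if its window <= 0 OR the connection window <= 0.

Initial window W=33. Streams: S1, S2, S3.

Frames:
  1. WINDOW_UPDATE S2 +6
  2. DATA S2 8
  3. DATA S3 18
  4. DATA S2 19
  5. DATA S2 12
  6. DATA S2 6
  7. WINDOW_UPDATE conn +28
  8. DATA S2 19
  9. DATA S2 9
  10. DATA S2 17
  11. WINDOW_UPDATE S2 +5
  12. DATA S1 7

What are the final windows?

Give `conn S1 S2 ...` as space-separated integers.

Op 1: conn=33 S1=33 S2=39 S3=33 blocked=[]
Op 2: conn=25 S1=33 S2=31 S3=33 blocked=[]
Op 3: conn=7 S1=33 S2=31 S3=15 blocked=[]
Op 4: conn=-12 S1=33 S2=12 S3=15 blocked=[1, 2, 3]
Op 5: conn=-24 S1=33 S2=0 S3=15 blocked=[1, 2, 3]
Op 6: conn=-30 S1=33 S2=-6 S3=15 blocked=[1, 2, 3]
Op 7: conn=-2 S1=33 S2=-6 S3=15 blocked=[1, 2, 3]
Op 8: conn=-21 S1=33 S2=-25 S3=15 blocked=[1, 2, 3]
Op 9: conn=-30 S1=33 S2=-34 S3=15 blocked=[1, 2, 3]
Op 10: conn=-47 S1=33 S2=-51 S3=15 blocked=[1, 2, 3]
Op 11: conn=-47 S1=33 S2=-46 S3=15 blocked=[1, 2, 3]
Op 12: conn=-54 S1=26 S2=-46 S3=15 blocked=[1, 2, 3]

Answer: -54 26 -46 15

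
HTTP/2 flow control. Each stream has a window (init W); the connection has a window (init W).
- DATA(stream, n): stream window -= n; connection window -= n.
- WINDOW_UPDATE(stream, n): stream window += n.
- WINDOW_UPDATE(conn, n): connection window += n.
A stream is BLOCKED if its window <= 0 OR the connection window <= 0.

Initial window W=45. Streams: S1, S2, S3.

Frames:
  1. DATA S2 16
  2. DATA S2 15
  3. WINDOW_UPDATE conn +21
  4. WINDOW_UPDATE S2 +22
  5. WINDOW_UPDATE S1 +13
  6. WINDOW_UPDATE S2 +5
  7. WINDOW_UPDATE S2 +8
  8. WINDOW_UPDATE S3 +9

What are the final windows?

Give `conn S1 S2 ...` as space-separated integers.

Op 1: conn=29 S1=45 S2=29 S3=45 blocked=[]
Op 2: conn=14 S1=45 S2=14 S3=45 blocked=[]
Op 3: conn=35 S1=45 S2=14 S3=45 blocked=[]
Op 4: conn=35 S1=45 S2=36 S3=45 blocked=[]
Op 5: conn=35 S1=58 S2=36 S3=45 blocked=[]
Op 6: conn=35 S1=58 S2=41 S3=45 blocked=[]
Op 7: conn=35 S1=58 S2=49 S3=45 blocked=[]
Op 8: conn=35 S1=58 S2=49 S3=54 blocked=[]

Answer: 35 58 49 54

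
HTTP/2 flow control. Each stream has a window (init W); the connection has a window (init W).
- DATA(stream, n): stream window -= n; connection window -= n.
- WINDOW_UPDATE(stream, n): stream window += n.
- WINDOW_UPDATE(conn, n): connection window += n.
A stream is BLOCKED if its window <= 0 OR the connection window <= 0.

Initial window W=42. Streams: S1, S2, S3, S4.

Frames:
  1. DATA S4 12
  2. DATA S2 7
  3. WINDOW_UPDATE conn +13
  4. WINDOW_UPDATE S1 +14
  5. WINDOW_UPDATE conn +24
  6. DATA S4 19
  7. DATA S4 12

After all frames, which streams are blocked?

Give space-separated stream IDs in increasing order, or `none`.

Op 1: conn=30 S1=42 S2=42 S3=42 S4=30 blocked=[]
Op 2: conn=23 S1=42 S2=35 S3=42 S4=30 blocked=[]
Op 3: conn=36 S1=42 S2=35 S3=42 S4=30 blocked=[]
Op 4: conn=36 S1=56 S2=35 S3=42 S4=30 blocked=[]
Op 5: conn=60 S1=56 S2=35 S3=42 S4=30 blocked=[]
Op 6: conn=41 S1=56 S2=35 S3=42 S4=11 blocked=[]
Op 7: conn=29 S1=56 S2=35 S3=42 S4=-1 blocked=[4]

Answer: S4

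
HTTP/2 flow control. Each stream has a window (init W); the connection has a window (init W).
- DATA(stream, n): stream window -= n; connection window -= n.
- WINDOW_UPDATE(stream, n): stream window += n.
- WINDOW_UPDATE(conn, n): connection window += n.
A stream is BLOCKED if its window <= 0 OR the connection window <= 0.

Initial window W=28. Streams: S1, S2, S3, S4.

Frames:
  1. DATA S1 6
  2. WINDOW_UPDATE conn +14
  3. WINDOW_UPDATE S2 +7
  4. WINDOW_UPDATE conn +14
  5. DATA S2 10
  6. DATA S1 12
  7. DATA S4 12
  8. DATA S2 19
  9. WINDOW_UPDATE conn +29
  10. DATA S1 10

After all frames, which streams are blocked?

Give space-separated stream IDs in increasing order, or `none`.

Answer: S1

Derivation:
Op 1: conn=22 S1=22 S2=28 S3=28 S4=28 blocked=[]
Op 2: conn=36 S1=22 S2=28 S3=28 S4=28 blocked=[]
Op 3: conn=36 S1=22 S2=35 S3=28 S4=28 blocked=[]
Op 4: conn=50 S1=22 S2=35 S3=28 S4=28 blocked=[]
Op 5: conn=40 S1=22 S2=25 S3=28 S4=28 blocked=[]
Op 6: conn=28 S1=10 S2=25 S3=28 S4=28 blocked=[]
Op 7: conn=16 S1=10 S2=25 S3=28 S4=16 blocked=[]
Op 8: conn=-3 S1=10 S2=6 S3=28 S4=16 blocked=[1, 2, 3, 4]
Op 9: conn=26 S1=10 S2=6 S3=28 S4=16 blocked=[]
Op 10: conn=16 S1=0 S2=6 S3=28 S4=16 blocked=[1]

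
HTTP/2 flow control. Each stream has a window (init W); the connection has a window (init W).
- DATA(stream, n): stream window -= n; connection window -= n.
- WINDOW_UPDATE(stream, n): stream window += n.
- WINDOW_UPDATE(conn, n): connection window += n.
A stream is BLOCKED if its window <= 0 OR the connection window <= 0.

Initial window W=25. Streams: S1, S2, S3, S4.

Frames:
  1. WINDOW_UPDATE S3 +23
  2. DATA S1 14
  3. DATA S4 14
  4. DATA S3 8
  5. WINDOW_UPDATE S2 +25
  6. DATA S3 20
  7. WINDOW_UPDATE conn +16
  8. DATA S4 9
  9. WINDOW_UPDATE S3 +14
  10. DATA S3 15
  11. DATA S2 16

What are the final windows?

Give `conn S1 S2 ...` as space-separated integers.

Op 1: conn=25 S1=25 S2=25 S3=48 S4=25 blocked=[]
Op 2: conn=11 S1=11 S2=25 S3=48 S4=25 blocked=[]
Op 3: conn=-3 S1=11 S2=25 S3=48 S4=11 blocked=[1, 2, 3, 4]
Op 4: conn=-11 S1=11 S2=25 S3=40 S4=11 blocked=[1, 2, 3, 4]
Op 5: conn=-11 S1=11 S2=50 S3=40 S4=11 blocked=[1, 2, 3, 4]
Op 6: conn=-31 S1=11 S2=50 S3=20 S4=11 blocked=[1, 2, 3, 4]
Op 7: conn=-15 S1=11 S2=50 S3=20 S4=11 blocked=[1, 2, 3, 4]
Op 8: conn=-24 S1=11 S2=50 S3=20 S4=2 blocked=[1, 2, 3, 4]
Op 9: conn=-24 S1=11 S2=50 S3=34 S4=2 blocked=[1, 2, 3, 4]
Op 10: conn=-39 S1=11 S2=50 S3=19 S4=2 blocked=[1, 2, 3, 4]
Op 11: conn=-55 S1=11 S2=34 S3=19 S4=2 blocked=[1, 2, 3, 4]

Answer: -55 11 34 19 2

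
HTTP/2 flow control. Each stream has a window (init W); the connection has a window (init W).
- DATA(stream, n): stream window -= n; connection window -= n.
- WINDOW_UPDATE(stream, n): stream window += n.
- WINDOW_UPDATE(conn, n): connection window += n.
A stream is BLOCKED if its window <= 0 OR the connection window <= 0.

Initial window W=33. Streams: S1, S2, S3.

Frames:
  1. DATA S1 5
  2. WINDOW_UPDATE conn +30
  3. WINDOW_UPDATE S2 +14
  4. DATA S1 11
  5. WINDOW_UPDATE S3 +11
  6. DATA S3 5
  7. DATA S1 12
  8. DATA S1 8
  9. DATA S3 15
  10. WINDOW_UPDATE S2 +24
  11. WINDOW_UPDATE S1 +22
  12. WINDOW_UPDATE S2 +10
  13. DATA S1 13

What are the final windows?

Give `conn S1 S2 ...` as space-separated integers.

Answer: -6 6 81 24

Derivation:
Op 1: conn=28 S1=28 S2=33 S3=33 blocked=[]
Op 2: conn=58 S1=28 S2=33 S3=33 blocked=[]
Op 3: conn=58 S1=28 S2=47 S3=33 blocked=[]
Op 4: conn=47 S1=17 S2=47 S3=33 blocked=[]
Op 5: conn=47 S1=17 S2=47 S3=44 blocked=[]
Op 6: conn=42 S1=17 S2=47 S3=39 blocked=[]
Op 7: conn=30 S1=5 S2=47 S3=39 blocked=[]
Op 8: conn=22 S1=-3 S2=47 S3=39 blocked=[1]
Op 9: conn=7 S1=-3 S2=47 S3=24 blocked=[1]
Op 10: conn=7 S1=-3 S2=71 S3=24 blocked=[1]
Op 11: conn=7 S1=19 S2=71 S3=24 blocked=[]
Op 12: conn=7 S1=19 S2=81 S3=24 blocked=[]
Op 13: conn=-6 S1=6 S2=81 S3=24 blocked=[1, 2, 3]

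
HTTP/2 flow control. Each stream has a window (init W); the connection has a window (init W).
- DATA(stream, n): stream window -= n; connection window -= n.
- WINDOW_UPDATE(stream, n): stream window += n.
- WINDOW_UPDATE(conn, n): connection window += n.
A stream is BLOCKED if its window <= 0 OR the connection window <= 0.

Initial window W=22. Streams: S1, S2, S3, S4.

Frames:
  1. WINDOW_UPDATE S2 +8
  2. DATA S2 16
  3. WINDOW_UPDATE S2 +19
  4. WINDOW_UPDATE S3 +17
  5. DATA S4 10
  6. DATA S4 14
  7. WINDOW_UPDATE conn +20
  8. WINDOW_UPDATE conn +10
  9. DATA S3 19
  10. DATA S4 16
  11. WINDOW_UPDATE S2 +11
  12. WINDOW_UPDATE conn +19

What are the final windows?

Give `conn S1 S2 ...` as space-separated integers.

Answer: -4 22 44 20 -18

Derivation:
Op 1: conn=22 S1=22 S2=30 S3=22 S4=22 blocked=[]
Op 2: conn=6 S1=22 S2=14 S3=22 S4=22 blocked=[]
Op 3: conn=6 S1=22 S2=33 S3=22 S4=22 blocked=[]
Op 4: conn=6 S1=22 S2=33 S3=39 S4=22 blocked=[]
Op 5: conn=-4 S1=22 S2=33 S3=39 S4=12 blocked=[1, 2, 3, 4]
Op 6: conn=-18 S1=22 S2=33 S3=39 S4=-2 blocked=[1, 2, 3, 4]
Op 7: conn=2 S1=22 S2=33 S3=39 S4=-2 blocked=[4]
Op 8: conn=12 S1=22 S2=33 S3=39 S4=-2 blocked=[4]
Op 9: conn=-7 S1=22 S2=33 S3=20 S4=-2 blocked=[1, 2, 3, 4]
Op 10: conn=-23 S1=22 S2=33 S3=20 S4=-18 blocked=[1, 2, 3, 4]
Op 11: conn=-23 S1=22 S2=44 S3=20 S4=-18 blocked=[1, 2, 3, 4]
Op 12: conn=-4 S1=22 S2=44 S3=20 S4=-18 blocked=[1, 2, 3, 4]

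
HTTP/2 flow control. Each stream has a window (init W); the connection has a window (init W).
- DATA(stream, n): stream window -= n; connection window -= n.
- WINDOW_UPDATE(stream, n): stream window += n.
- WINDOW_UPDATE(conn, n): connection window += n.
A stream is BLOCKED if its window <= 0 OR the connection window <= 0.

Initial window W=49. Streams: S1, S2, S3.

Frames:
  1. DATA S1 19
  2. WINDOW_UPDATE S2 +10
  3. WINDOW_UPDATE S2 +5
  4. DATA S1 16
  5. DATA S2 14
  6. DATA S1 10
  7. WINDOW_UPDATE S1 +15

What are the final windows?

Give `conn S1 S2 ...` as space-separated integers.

Op 1: conn=30 S1=30 S2=49 S3=49 blocked=[]
Op 2: conn=30 S1=30 S2=59 S3=49 blocked=[]
Op 3: conn=30 S1=30 S2=64 S3=49 blocked=[]
Op 4: conn=14 S1=14 S2=64 S3=49 blocked=[]
Op 5: conn=0 S1=14 S2=50 S3=49 blocked=[1, 2, 3]
Op 6: conn=-10 S1=4 S2=50 S3=49 blocked=[1, 2, 3]
Op 7: conn=-10 S1=19 S2=50 S3=49 blocked=[1, 2, 3]

Answer: -10 19 50 49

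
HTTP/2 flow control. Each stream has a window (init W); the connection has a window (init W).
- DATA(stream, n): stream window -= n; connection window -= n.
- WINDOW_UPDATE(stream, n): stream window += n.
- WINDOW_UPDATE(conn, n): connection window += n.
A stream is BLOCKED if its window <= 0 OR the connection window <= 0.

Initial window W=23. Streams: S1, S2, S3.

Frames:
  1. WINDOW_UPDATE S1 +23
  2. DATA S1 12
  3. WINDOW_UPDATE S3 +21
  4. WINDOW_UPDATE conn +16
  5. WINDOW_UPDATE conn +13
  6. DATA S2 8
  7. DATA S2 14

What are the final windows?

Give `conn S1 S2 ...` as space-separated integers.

Answer: 18 34 1 44

Derivation:
Op 1: conn=23 S1=46 S2=23 S3=23 blocked=[]
Op 2: conn=11 S1=34 S2=23 S3=23 blocked=[]
Op 3: conn=11 S1=34 S2=23 S3=44 blocked=[]
Op 4: conn=27 S1=34 S2=23 S3=44 blocked=[]
Op 5: conn=40 S1=34 S2=23 S3=44 blocked=[]
Op 6: conn=32 S1=34 S2=15 S3=44 blocked=[]
Op 7: conn=18 S1=34 S2=1 S3=44 blocked=[]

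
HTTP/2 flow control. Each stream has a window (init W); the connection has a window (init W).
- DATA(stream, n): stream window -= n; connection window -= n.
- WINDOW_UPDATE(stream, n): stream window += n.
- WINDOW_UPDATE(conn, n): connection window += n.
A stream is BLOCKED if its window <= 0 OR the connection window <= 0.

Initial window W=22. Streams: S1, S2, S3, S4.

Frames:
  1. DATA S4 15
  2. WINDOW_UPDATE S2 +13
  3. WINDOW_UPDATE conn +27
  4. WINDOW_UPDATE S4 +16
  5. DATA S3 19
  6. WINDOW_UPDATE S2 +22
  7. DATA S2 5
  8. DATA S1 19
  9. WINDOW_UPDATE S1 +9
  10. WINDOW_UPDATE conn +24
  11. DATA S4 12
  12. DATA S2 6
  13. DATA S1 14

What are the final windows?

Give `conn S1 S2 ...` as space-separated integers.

Op 1: conn=7 S1=22 S2=22 S3=22 S4=7 blocked=[]
Op 2: conn=7 S1=22 S2=35 S3=22 S4=7 blocked=[]
Op 3: conn=34 S1=22 S2=35 S3=22 S4=7 blocked=[]
Op 4: conn=34 S1=22 S2=35 S3=22 S4=23 blocked=[]
Op 5: conn=15 S1=22 S2=35 S3=3 S4=23 blocked=[]
Op 6: conn=15 S1=22 S2=57 S3=3 S4=23 blocked=[]
Op 7: conn=10 S1=22 S2=52 S3=3 S4=23 blocked=[]
Op 8: conn=-9 S1=3 S2=52 S3=3 S4=23 blocked=[1, 2, 3, 4]
Op 9: conn=-9 S1=12 S2=52 S3=3 S4=23 blocked=[1, 2, 3, 4]
Op 10: conn=15 S1=12 S2=52 S3=3 S4=23 blocked=[]
Op 11: conn=3 S1=12 S2=52 S3=3 S4=11 blocked=[]
Op 12: conn=-3 S1=12 S2=46 S3=3 S4=11 blocked=[1, 2, 3, 4]
Op 13: conn=-17 S1=-2 S2=46 S3=3 S4=11 blocked=[1, 2, 3, 4]

Answer: -17 -2 46 3 11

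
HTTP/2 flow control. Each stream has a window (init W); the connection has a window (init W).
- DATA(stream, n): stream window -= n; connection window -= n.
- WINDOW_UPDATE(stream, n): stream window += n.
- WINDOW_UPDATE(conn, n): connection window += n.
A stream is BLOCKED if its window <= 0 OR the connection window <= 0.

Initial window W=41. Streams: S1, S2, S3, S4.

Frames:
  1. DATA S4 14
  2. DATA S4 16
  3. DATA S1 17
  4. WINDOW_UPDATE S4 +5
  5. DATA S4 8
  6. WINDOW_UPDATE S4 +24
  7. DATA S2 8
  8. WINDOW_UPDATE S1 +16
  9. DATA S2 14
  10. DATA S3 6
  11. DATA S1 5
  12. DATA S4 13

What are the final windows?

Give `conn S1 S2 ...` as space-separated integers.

Op 1: conn=27 S1=41 S2=41 S3=41 S4=27 blocked=[]
Op 2: conn=11 S1=41 S2=41 S3=41 S4=11 blocked=[]
Op 3: conn=-6 S1=24 S2=41 S3=41 S4=11 blocked=[1, 2, 3, 4]
Op 4: conn=-6 S1=24 S2=41 S3=41 S4=16 blocked=[1, 2, 3, 4]
Op 5: conn=-14 S1=24 S2=41 S3=41 S4=8 blocked=[1, 2, 3, 4]
Op 6: conn=-14 S1=24 S2=41 S3=41 S4=32 blocked=[1, 2, 3, 4]
Op 7: conn=-22 S1=24 S2=33 S3=41 S4=32 blocked=[1, 2, 3, 4]
Op 8: conn=-22 S1=40 S2=33 S3=41 S4=32 blocked=[1, 2, 3, 4]
Op 9: conn=-36 S1=40 S2=19 S3=41 S4=32 blocked=[1, 2, 3, 4]
Op 10: conn=-42 S1=40 S2=19 S3=35 S4=32 blocked=[1, 2, 3, 4]
Op 11: conn=-47 S1=35 S2=19 S3=35 S4=32 blocked=[1, 2, 3, 4]
Op 12: conn=-60 S1=35 S2=19 S3=35 S4=19 blocked=[1, 2, 3, 4]

Answer: -60 35 19 35 19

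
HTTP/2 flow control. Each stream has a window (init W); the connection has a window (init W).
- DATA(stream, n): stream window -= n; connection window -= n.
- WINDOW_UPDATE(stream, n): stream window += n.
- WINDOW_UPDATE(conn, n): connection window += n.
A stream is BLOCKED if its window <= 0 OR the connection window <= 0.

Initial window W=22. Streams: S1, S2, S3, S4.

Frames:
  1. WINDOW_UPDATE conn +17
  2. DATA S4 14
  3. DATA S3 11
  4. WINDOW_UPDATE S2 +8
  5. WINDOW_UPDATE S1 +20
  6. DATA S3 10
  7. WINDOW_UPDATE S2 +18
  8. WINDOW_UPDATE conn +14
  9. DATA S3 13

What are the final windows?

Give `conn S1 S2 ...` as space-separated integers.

Answer: 5 42 48 -12 8

Derivation:
Op 1: conn=39 S1=22 S2=22 S3=22 S4=22 blocked=[]
Op 2: conn=25 S1=22 S2=22 S3=22 S4=8 blocked=[]
Op 3: conn=14 S1=22 S2=22 S3=11 S4=8 blocked=[]
Op 4: conn=14 S1=22 S2=30 S3=11 S4=8 blocked=[]
Op 5: conn=14 S1=42 S2=30 S3=11 S4=8 blocked=[]
Op 6: conn=4 S1=42 S2=30 S3=1 S4=8 blocked=[]
Op 7: conn=4 S1=42 S2=48 S3=1 S4=8 blocked=[]
Op 8: conn=18 S1=42 S2=48 S3=1 S4=8 blocked=[]
Op 9: conn=5 S1=42 S2=48 S3=-12 S4=8 blocked=[3]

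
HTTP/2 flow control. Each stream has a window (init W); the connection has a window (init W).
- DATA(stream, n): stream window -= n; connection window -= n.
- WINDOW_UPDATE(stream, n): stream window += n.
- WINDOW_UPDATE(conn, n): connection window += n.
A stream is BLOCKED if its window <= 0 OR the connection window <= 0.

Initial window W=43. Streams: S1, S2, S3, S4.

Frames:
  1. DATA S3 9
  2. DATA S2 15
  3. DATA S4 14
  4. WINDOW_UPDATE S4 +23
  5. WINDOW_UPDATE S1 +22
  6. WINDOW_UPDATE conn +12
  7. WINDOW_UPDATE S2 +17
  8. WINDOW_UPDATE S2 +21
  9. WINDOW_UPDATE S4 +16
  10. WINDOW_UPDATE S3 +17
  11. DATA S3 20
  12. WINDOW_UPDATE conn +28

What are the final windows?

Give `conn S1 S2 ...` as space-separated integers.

Answer: 25 65 66 31 68

Derivation:
Op 1: conn=34 S1=43 S2=43 S3=34 S4=43 blocked=[]
Op 2: conn=19 S1=43 S2=28 S3=34 S4=43 blocked=[]
Op 3: conn=5 S1=43 S2=28 S3=34 S4=29 blocked=[]
Op 4: conn=5 S1=43 S2=28 S3=34 S4=52 blocked=[]
Op 5: conn=5 S1=65 S2=28 S3=34 S4=52 blocked=[]
Op 6: conn=17 S1=65 S2=28 S3=34 S4=52 blocked=[]
Op 7: conn=17 S1=65 S2=45 S3=34 S4=52 blocked=[]
Op 8: conn=17 S1=65 S2=66 S3=34 S4=52 blocked=[]
Op 9: conn=17 S1=65 S2=66 S3=34 S4=68 blocked=[]
Op 10: conn=17 S1=65 S2=66 S3=51 S4=68 blocked=[]
Op 11: conn=-3 S1=65 S2=66 S3=31 S4=68 blocked=[1, 2, 3, 4]
Op 12: conn=25 S1=65 S2=66 S3=31 S4=68 blocked=[]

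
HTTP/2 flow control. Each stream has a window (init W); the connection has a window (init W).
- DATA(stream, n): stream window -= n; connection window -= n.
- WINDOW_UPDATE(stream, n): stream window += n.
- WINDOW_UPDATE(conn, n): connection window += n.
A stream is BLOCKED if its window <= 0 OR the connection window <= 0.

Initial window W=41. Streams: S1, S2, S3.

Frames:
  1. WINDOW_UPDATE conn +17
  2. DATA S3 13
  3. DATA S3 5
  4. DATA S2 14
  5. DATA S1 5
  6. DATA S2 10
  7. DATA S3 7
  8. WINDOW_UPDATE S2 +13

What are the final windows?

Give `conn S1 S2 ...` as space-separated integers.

Op 1: conn=58 S1=41 S2=41 S3=41 blocked=[]
Op 2: conn=45 S1=41 S2=41 S3=28 blocked=[]
Op 3: conn=40 S1=41 S2=41 S3=23 blocked=[]
Op 4: conn=26 S1=41 S2=27 S3=23 blocked=[]
Op 5: conn=21 S1=36 S2=27 S3=23 blocked=[]
Op 6: conn=11 S1=36 S2=17 S3=23 blocked=[]
Op 7: conn=4 S1=36 S2=17 S3=16 blocked=[]
Op 8: conn=4 S1=36 S2=30 S3=16 blocked=[]

Answer: 4 36 30 16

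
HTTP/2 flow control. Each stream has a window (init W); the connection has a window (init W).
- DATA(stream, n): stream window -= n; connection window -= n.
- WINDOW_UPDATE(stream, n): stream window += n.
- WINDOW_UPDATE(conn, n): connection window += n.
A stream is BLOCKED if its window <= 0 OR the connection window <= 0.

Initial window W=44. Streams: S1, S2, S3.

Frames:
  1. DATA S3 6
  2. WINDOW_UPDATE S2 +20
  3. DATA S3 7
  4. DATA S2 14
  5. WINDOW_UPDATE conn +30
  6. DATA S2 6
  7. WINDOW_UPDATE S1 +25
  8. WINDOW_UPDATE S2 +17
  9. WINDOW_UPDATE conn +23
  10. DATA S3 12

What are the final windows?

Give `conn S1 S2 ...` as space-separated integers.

Op 1: conn=38 S1=44 S2=44 S3=38 blocked=[]
Op 2: conn=38 S1=44 S2=64 S3=38 blocked=[]
Op 3: conn=31 S1=44 S2=64 S3=31 blocked=[]
Op 4: conn=17 S1=44 S2=50 S3=31 blocked=[]
Op 5: conn=47 S1=44 S2=50 S3=31 blocked=[]
Op 6: conn=41 S1=44 S2=44 S3=31 blocked=[]
Op 7: conn=41 S1=69 S2=44 S3=31 blocked=[]
Op 8: conn=41 S1=69 S2=61 S3=31 blocked=[]
Op 9: conn=64 S1=69 S2=61 S3=31 blocked=[]
Op 10: conn=52 S1=69 S2=61 S3=19 blocked=[]

Answer: 52 69 61 19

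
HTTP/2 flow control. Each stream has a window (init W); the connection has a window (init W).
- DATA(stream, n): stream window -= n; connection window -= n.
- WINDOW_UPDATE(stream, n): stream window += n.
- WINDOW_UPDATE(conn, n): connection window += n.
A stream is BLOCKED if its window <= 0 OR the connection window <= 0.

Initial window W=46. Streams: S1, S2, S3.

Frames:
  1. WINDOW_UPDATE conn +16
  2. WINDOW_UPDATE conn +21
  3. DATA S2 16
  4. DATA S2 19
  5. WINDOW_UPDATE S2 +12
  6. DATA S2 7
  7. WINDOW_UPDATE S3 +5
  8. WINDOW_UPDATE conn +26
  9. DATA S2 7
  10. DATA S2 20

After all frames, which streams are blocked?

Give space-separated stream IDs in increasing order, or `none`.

Answer: S2

Derivation:
Op 1: conn=62 S1=46 S2=46 S3=46 blocked=[]
Op 2: conn=83 S1=46 S2=46 S3=46 blocked=[]
Op 3: conn=67 S1=46 S2=30 S3=46 blocked=[]
Op 4: conn=48 S1=46 S2=11 S3=46 blocked=[]
Op 5: conn=48 S1=46 S2=23 S3=46 blocked=[]
Op 6: conn=41 S1=46 S2=16 S3=46 blocked=[]
Op 7: conn=41 S1=46 S2=16 S3=51 blocked=[]
Op 8: conn=67 S1=46 S2=16 S3=51 blocked=[]
Op 9: conn=60 S1=46 S2=9 S3=51 blocked=[]
Op 10: conn=40 S1=46 S2=-11 S3=51 blocked=[2]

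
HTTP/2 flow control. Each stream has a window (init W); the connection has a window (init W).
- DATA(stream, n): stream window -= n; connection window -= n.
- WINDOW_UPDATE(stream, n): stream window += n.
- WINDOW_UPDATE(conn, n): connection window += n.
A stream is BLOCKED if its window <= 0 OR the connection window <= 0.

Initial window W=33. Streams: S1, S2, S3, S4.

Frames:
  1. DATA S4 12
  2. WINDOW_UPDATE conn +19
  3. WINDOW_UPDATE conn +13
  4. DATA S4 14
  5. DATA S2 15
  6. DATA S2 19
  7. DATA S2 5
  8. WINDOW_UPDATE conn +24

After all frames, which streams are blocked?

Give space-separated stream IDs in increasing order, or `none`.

Answer: S2

Derivation:
Op 1: conn=21 S1=33 S2=33 S3=33 S4=21 blocked=[]
Op 2: conn=40 S1=33 S2=33 S3=33 S4=21 blocked=[]
Op 3: conn=53 S1=33 S2=33 S3=33 S4=21 blocked=[]
Op 4: conn=39 S1=33 S2=33 S3=33 S4=7 blocked=[]
Op 5: conn=24 S1=33 S2=18 S3=33 S4=7 blocked=[]
Op 6: conn=5 S1=33 S2=-1 S3=33 S4=7 blocked=[2]
Op 7: conn=0 S1=33 S2=-6 S3=33 S4=7 blocked=[1, 2, 3, 4]
Op 8: conn=24 S1=33 S2=-6 S3=33 S4=7 blocked=[2]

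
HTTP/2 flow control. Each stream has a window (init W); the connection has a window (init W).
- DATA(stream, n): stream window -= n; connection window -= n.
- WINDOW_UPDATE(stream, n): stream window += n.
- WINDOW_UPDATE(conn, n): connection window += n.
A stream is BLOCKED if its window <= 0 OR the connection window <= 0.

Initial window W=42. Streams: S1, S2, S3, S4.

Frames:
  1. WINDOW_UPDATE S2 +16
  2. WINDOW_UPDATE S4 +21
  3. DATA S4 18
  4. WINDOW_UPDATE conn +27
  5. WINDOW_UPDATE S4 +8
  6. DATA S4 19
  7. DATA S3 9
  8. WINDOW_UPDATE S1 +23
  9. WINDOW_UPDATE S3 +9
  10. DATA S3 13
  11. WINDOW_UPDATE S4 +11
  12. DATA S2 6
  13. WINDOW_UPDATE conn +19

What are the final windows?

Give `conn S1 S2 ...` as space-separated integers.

Answer: 23 65 52 29 45

Derivation:
Op 1: conn=42 S1=42 S2=58 S3=42 S4=42 blocked=[]
Op 2: conn=42 S1=42 S2=58 S3=42 S4=63 blocked=[]
Op 3: conn=24 S1=42 S2=58 S3=42 S4=45 blocked=[]
Op 4: conn=51 S1=42 S2=58 S3=42 S4=45 blocked=[]
Op 5: conn=51 S1=42 S2=58 S3=42 S4=53 blocked=[]
Op 6: conn=32 S1=42 S2=58 S3=42 S4=34 blocked=[]
Op 7: conn=23 S1=42 S2=58 S3=33 S4=34 blocked=[]
Op 8: conn=23 S1=65 S2=58 S3=33 S4=34 blocked=[]
Op 9: conn=23 S1=65 S2=58 S3=42 S4=34 blocked=[]
Op 10: conn=10 S1=65 S2=58 S3=29 S4=34 blocked=[]
Op 11: conn=10 S1=65 S2=58 S3=29 S4=45 blocked=[]
Op 12: conn=4 S1=65 S2=52 S3=29 S4=45 blocked=[]
Op 13: conn=23 S1=65 S2=52 S3=29 S4=45 blocked=[]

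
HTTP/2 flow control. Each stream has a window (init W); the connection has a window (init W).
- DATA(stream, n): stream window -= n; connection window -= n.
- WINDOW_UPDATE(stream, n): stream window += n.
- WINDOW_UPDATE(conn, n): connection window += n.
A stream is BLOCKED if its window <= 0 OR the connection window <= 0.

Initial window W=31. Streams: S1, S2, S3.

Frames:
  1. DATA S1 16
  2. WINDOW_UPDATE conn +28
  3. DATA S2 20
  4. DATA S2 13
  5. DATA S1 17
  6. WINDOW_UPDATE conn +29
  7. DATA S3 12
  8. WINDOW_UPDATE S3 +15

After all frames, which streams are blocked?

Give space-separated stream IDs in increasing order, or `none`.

Op 1: conn=15 S1=15 S2=31 S3=31 blocked=[]
Op 2: conn=43 S1=15 S2=31 S3=31 blocked=[]
Op 3: conn=23 S1=15 S2=11 S3=31 blocked=[]
Op 4: conn=10 S1=15 S2=-2 S3=31 blocked=[2]
Op 5: conn=-7 S1=-2 S2=-2 S3=31 blocked=[1, 2, 3]
Op 6: conn=22 S1=-2 S2=-2 S3=31 blocked=[1, 2]
Op 7: conn=10 S1=-2 S2=-2 S3=19 blocked=[1, 2]
Op 8: conn=10 S1=-2 S2=-2 S3=34 blocked=[1, 2]

Answer: S1 S2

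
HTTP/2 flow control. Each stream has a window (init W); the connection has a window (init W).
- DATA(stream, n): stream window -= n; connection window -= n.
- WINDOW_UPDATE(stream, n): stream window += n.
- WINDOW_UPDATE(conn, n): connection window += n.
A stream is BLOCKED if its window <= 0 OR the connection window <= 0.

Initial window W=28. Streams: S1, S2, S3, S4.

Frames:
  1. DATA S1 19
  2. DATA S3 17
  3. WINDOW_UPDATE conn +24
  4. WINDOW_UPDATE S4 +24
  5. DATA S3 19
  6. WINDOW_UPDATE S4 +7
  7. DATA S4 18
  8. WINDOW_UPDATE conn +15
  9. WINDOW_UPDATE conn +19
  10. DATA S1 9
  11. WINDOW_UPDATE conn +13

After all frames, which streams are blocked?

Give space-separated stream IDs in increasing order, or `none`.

Answer: S1 S3

Derivation:
Op 1: conn=9 S1=9 S2=28 S3=28 S4=28 blocked=[]
Op 2: conn=-8 S1=9 S2=28 S3=11 S4=28 blocked=[1, 2, 3, 4]
Op 3: conn=16 S1=9 S2=28 S3=11 S4=28 blocked=[]
Op 4: conn=16 S1=9 S2=28 S3=11 S4=52 blocked=[]
Op 5: conn=-3 S1=9 S2=28 S3=-8 S4=52 blocked=[1, 2, 3, 4]
Op 6: conn=-3 S1=9 S2=28 S3=-8 S4=59 blocked=[1, 2, 3, 4]
Op 7: conn=-21 S1=9 S2=28 S3=-8 S4=41 blocked=[1, 2, 3, 4]
Op 8: conn=-6 S1=9 S2=28 S3=-8 S4=41 blocked=[1, 2, 3, 4]
Op 9: conn=13 S1=9 S2=28 S3=-8 S4=41 blocked=[3]
Op 10: conn=4 S1=0 S2=28 S3=-8 S4=41 blocked=[1, 3]
Op 11: conn=17 S1=0 S2=28 S3=-8 S4=41 blocked=[1, 3]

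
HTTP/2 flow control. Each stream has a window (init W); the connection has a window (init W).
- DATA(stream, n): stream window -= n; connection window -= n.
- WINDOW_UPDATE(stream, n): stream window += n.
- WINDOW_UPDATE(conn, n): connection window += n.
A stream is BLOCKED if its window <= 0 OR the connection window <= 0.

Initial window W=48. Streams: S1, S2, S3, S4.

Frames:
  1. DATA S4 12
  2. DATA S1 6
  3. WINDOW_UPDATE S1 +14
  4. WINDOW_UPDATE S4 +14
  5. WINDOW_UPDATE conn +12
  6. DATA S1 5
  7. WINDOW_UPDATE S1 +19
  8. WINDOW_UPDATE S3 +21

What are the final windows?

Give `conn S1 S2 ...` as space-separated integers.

Answer: 37 70 48 69 50

Derivation:
Op 1: conn=36 S1=48 S2=48 S3=48 S4=36 blocked=[]
Op 2: conn=30 S1=42 S2=48 S3=48 S4=36 blocked=[]
Op 3: conn=30 S1=56 S2=48 S3=48 S4=36 blocked=[]
Op 4: conn=30 S1=56 S2=48 S3=48 S4=50 blocked=[]
Op 5: conn=42 S1=56 S2=48 S3=48 S4=50 blocked=[]
Op 6: conn=37 S1=51 S2=48 S3=48 S4=50 blocked=[]
Op 7: conn=37 S1=70 S2=48 S3=48 S4=50 blocked=[]
Op 8: conn=37 S1=70 S2=48 S3=69 S4=50 blocked=[]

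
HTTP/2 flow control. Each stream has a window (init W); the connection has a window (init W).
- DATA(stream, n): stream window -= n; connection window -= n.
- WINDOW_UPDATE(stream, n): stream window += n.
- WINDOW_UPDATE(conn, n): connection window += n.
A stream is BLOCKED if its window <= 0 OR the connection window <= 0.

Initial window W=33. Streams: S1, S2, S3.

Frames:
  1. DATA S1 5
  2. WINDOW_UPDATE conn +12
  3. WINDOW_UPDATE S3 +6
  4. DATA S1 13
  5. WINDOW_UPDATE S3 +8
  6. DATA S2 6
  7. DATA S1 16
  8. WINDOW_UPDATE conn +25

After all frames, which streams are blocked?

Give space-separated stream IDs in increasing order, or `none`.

Answer: S1

Derivation:
Op 1: conn=28 S1=28 S2=33 S3=33 blocked=[]
Op 2: conn=40 S1=28 S2=33 S3=33 blocked=[]
Op 3: conn=40 S1=28 S2=33 S3=39 blocked=[]
Op 4: conn=27 S1=15 S2=33 S3=39 blocked=[]
Op 5: conn=27 S1=15 S2=33 S3=47 blocked=[]
Op 6: conn=21 S1=15 S2=27 S3=47 blocked=[]
Op 7: conn=5 S1=-1 S2=27 S3=47 blocked=[1]
Op 8: conn=30 S1=-1 S2=27 S3=47 blocked=[1]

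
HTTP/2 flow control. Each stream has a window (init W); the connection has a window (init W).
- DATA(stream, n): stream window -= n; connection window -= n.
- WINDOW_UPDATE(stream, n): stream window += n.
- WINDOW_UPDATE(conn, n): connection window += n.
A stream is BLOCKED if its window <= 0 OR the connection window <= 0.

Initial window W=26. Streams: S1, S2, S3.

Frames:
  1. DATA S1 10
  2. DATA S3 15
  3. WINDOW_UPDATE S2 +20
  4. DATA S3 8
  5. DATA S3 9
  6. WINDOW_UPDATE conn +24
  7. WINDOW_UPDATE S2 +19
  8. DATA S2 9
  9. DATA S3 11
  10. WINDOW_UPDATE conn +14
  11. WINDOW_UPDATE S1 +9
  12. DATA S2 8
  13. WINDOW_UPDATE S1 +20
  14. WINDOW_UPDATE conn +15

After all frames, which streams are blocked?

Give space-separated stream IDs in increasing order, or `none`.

Op 1: conn=16 S1=16 S2=26 S3=26 blocked=[]
Op 2: conn=1 S1=16 S2=26 S3=11 blocked=[]
Op 3: conn=1 S1=16 S2=46 S3=11 blocked=[]
Op 4: conn=-7 S1=16 S2=46 S3=3 blocked=[1, 2, 3]
Op 5: conn=-16 S1=16 S2=46 S3=-6 blocked=[1, 2, 3]
Op 6: conn=8 S1=16 S2=46 S3=-6 blocked=[3]
Op 7: conn=8 S1=16 S2=65 S3=-6 blocked=[3]
Op 8: conn=-1 S1=16 S2=56 S3=-6 blocked=[1, 2, 3]
Op 9: conn=-12 S1=16 S2=56 S3=-17 blocked=[1, 2, 3]
Op 10: conn=2 S1=16 S2=56 S3=-17 blocked=[3]
Op 11: conn=2 S1=25 S2=56 S3=-17 blocked=[3]
Op 12: conn=-6 S1=25 S2=48 S3=-17 blocked=[1, 2, 3]
Op 13: conn=-6 S1=45 S2=48 S3=-17 blocked=[1, 2, 3]
Op 14: conn=9 S1=45 S2=48 S3=-17 blocked=[3]

Answer: S3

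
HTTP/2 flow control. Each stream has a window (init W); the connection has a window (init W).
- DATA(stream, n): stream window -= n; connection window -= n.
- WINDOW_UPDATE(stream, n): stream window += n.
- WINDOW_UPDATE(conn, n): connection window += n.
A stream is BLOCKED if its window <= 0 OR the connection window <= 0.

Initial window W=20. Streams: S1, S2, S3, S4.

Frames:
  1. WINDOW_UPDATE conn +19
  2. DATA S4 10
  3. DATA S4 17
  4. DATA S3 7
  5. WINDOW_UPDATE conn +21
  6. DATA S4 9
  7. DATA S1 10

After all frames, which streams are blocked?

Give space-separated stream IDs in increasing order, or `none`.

Op 1: conn=39 S1=20 S2=20 S3=20 S4=20 blocked=[]
Op 2: conn=29 S1=20 S2=20 S3=20 S4=10 blocked=[]
Op 3: conn=12 S1=20 S2=20 S3=20 S4=-7 blocked=[4]
Op 4: conn=5 S1=20 S2=20 S3=13 S4=-7 blocked=[4]
Op 5: conn=26 S1=20 S2=20 S3=13 S4=-7 blocked=[4]
Op 6: conn=17 S1=20 S2=20 S3=13 S4=-16 blocked=[4]
Op 7: conn=7 S1=10 S2=20 S3=13 S4=-16 blocked=[4]

Answer: S4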